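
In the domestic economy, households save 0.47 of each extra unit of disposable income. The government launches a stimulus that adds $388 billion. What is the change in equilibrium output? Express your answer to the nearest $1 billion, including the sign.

+$826 billion

MPC = 1 − MPS = 1 − 0.47 = 0.53.
Spending multiplier = 1/(1 − MPC) = 1/(1 − 0.53) = 1/0.47 ≈ 2.128.
ΔY = k × ΔG = (+$388 billion) / 0.47 ≈ +$826 billion.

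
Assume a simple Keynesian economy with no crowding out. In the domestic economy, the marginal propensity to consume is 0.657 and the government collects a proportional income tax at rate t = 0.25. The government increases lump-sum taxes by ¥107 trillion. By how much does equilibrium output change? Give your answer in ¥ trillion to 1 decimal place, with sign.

A lump-sum tax change of +¥107 trillion shifts disposable income by −¥107 trillion; first-round consumption changes by −c × ΔT = −0.657 × (+¥107 trillion) = −¥70.299 trillion.
Expenditure multiplier = 1/(1 − c(1−t)) = 1/(1 − 0.657×0.75) = 1/0.50725 ≈ 1.971.
The tax multiplier is −c × k ≈ −1.295, so ΔY = k × (−c·ΔT) = (−¥70.299 trillion) / 0.50725 ≈ −¥138.6 trillion.

−¥138.6 trillion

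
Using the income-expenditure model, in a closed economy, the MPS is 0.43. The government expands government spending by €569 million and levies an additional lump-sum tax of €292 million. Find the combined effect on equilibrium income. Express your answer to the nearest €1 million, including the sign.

+€936 million

MPC = 1 − MPS = 1 − 0.43 = 0.57.
Expenditure multiplier = 1/(1 − MPC) = 1/(1 − 0.57) = 1/0.43 ≈ 2.326.
ΔG contributes k·ΔG = (+€569 million) / 0.43 ≈ +€1,323.3 million.
ΔT of +€292 million changes first-round spending by −c·ΔT = −€166.44 million, contributing k·(−c·ΔT) = (−€166.44 million) / 0.43 ≈ −€387.1 million.
Net ΔY = k(ΔG − c·ΔT) = (+€402.56 million) / 0.43 ≈ +€936 million.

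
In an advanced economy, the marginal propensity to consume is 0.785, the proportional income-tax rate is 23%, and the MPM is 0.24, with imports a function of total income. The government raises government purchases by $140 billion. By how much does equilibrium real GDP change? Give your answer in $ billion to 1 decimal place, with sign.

Spending multiplier = 1/(1 − c(1−t) + m) = 1/(1 − 0.785×0.77 + 0.24) = 1/0.63555 ≈ 1.573.
ΔY = k × ΔG = (+$140 billion) / 0.63555 ≈ +$220.3 billion.

+$220.3 billion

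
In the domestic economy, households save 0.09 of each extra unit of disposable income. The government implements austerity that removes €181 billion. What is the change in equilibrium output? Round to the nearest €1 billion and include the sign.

−€2,011 billion

MPC = 1 − MPS = 1 − 0.09 = 0.91.
Spending multiplier = 1/(1 − MPC) = 1/(1 − 0.91) = 1/0.09 ≈ 11.111.
ΔY = k × ΔG = (−€181 billion) / 0.09 ≈ −€2,011 billion.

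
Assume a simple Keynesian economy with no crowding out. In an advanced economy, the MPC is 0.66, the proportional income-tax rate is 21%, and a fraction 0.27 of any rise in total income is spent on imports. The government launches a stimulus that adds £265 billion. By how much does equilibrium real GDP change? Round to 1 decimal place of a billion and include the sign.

+£354.0 billion

Spending multiplier = 1/(1 − c(1−t) + m) = 1/(1 − 0.66×0.79 + 0.27) = 1/0.7486 ≈ 1.336.
ΔY = k × ΔG = (+£265 billion) / 0.7486 ≈ +£354 billion.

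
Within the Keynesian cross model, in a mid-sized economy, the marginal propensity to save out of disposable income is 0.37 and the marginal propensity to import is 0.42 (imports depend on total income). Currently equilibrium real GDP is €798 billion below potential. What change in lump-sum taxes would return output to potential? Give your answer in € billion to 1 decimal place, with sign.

MPC = 1 − MPS = 1 − 0.37 = 0.63.
Spending multiplier = 1/(1 − c + m) = 1/(1 − 0.63 + 0.42) = 1/0.79 ≈ 1.266.
Tax multiplier = −c·k = −0.63/0.79 ≈ −0.797. Need ΔY = +€798 billion, so ΔT = ΔY/(−c·k) = −(+€798 billion) × 0.79 / 0.63 ≈ −€1,000.7 billion.
The government should cut lump-sum taxes by €1,000.7 billion.

−€1,000.7 billion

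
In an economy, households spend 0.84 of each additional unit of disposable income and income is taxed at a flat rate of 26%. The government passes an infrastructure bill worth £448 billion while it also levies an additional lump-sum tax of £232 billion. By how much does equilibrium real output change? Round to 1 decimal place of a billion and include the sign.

+£668.9 billion

Expenditure multiplier = 1/(1 − c(1−t)) = 1/(1 − 0.84×0.74) = 1/0.3784 ≈ 2.643.
ΔG contributes k·ΔG = (+£448 billion) / 0.3784 ≈ +£1,183.9 billion.
ΔT of +£232 billion changes first-round spending by −c·ΔT = −£194.88 billion, contributing k·(−c·ΔT) = (−£194.88 billion) / 0.3784 ≈ −£515 billion.
Net ΔY = k(ΔG − c·ΔT) = (+£253.12 billion) / 0.3784 ≈ +£668.9 billion.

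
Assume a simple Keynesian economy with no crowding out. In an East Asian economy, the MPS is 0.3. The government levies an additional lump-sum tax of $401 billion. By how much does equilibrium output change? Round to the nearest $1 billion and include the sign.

−$936 billion

MPC = 1 − MPS = 1 − 0.3 = 0.7.
A lump-sum tax change of +$401 billion shifts disposable income by −$401 billion; first-round consumption changes by −c × ΔT = −0.7 × (+$401 billion) = −$280.7 billion.
Expenditure multiplier = 1/(1 − MPC) = 1/(1 − 0.7) = 1/0.3 ≈ 3.333.
The tax multiplier is −c × k ≈ −2.333, so ΔY = k × (−c·ΔT) = (−$280.7 billion) / 0.3 ≈ −$936 billion.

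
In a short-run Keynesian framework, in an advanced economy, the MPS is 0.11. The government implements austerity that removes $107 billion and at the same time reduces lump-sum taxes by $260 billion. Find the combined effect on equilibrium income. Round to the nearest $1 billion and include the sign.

MPC = 1 − MPS = 1 − 0.11 = 0.89.
Expenditure multiplier = 1/(1 − MPC) = 1/(1 − 0.89) = 1/0.11 ≈ 9.091.
ΔG contributes k·ΔG = (−$107 billion) / 0.11 ≈ −$972.7 billion.
ΔT of −$260 billion changes first-round spending by −c·ΔT = +$231.4 billion, contributing k·(−c·ΔT) = (+$231.4 billion) / 0.11 ≈ +$2,103.6 billion.
Net ΔY = k(ΔG − c·ΔT) = (+$124.4 billion) / 0.11 ≈ +$1,131 billion.

+$1,131 billion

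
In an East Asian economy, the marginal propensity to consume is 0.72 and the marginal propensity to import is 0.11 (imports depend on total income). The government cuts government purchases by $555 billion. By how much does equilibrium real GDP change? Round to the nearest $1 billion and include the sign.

−$1,423 billion

Expenditure multiplier = 1/(1 − c + m) = 1/(1 − 0.72 + 0.11) = 1/0.39 ≈ 2.564.
ΔY = k × ΔG = (−$555 billion) / 0.39 ≈ −$1,423 billion.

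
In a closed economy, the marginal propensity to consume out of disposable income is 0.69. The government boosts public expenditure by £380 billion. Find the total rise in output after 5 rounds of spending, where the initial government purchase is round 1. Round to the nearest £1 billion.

£1,034 billion

Round 1 adds ΔG = £380 billion; each later round is MPC = 0.69 times the previous.
After 5 rounds: 380 + 262.2 + 180.918 + 124.83342 + 86.1350598 = ΔG·(1 − c^5)/(1 − c) = 380 × (1 − 0.1564031349)/0.31 ≈ £1,034 billion.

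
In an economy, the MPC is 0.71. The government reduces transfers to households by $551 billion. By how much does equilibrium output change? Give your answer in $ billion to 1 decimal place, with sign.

The transfer change shifts disposable income by −$551 billion, so first-round consumption changes by c·ΔTR = 0.71 × (−$551 billion) = −$391.21 billion.
Expenditure multiplier = 1/(1 − MPC) = 1/(1 − 0.71) = 1/0.29 ≈ 3.448.
The transfer multiplier is c × k ≈ 2.448, so ΔY = k × (c·ΔTR) = (−$391.21 billion) / 0.29 = −$1,349 billion.

−$1,349.0 billion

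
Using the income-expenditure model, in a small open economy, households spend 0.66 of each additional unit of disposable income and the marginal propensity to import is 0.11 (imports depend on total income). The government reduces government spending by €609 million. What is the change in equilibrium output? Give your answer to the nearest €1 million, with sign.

Expenditure multiplier = 1/(1 − c + m) = 1/(1 − 0.66 + 0.11) = 1/0.45 ≈ 2.222.
ΔY = k × ΔG = (−€609 million) / 0.45 ≈ −€1,353 million.

−€1,353 million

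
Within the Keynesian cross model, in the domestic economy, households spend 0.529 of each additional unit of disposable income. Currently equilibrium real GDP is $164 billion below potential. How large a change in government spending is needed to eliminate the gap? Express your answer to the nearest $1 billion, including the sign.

Spending multiplier = 1/(1 − MPC) = 1/(1 − 0.529) = 1/0.471 ≈ 2.123.
Need ΔY = +$164 billion, so ΔG = ΔY/k = (+$164 billion) × 0.471 ≈ +$77 billion.
The government should increase government spending by $77 billion.

+$77 billion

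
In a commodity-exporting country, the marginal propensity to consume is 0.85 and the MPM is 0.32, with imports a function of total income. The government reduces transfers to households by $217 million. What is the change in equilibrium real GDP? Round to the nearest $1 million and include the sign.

−$392 million

The transfer change shifts disposable income by −$217 million, so first-round consumption changes by c·ΔTR = 0.85 × (−$217 million) = −$184.45 million.
Expenditure multiplier = 1/(1 − c + m) = 1/(1 − 0.85 + 0.32) = 1/0.47 ≈ 2.128.
The transfer multiplier is c × k ≈ 1.809, so ΔY = k × (c·ΔTR) = (−$184.45 million) / 0.47 ≈ −$392 million.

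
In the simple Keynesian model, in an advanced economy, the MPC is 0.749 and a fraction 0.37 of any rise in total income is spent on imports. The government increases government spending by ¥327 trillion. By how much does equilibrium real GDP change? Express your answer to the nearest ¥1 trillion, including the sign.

+¥527 trillion

Expenditure multiplier = 1/(1 − c + m) = 1/(1 − 0.749 + 0.37) = 1/0.621 ≈ 1.61.
ΔY = k × ΔG = (+¥327 trillion) / 0.621 ≈ +¥527 trillion.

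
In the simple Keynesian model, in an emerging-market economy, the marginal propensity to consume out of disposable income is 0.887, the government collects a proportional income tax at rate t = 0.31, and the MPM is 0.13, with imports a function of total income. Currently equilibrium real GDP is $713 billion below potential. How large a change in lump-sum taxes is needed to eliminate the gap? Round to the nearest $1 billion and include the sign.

Spending multiplier = 1/(1 − c(1−t) + m) = 1/(1 − 0.887×0.69 + 0.13) = 1/0.51797 ≈ 1.931.
Tax multiplier = −c·k = −0.887/0.51797 ≈ −1.712. Need ΔY = +$713 billion, so ΔT = ΔY/(−c·k) = −(+$713 billion) × 0.51797 / 0.887 ≈ −$416 billion.
The government should cut lump-sum taxes by $416 billion.

−$416 billion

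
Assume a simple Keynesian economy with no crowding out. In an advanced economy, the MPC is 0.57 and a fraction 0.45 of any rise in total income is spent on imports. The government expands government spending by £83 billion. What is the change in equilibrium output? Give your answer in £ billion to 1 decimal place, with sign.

+£94.3 billion

Government-spending multiplier = 1/(1 − c + m) = 1/(1 − 0.57 + 0.45) = 1/0.88 ≈ 1.136.
ΔY = k × ΔG = (+£83 billion) / 0.88 ≈ +£94.3 billion.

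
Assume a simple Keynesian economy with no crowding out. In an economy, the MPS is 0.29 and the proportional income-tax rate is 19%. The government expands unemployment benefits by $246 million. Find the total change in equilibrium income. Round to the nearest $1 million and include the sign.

+$411 million

MPC = 1 − MPS = 1 − 0.29 = 0.71.
The transfer change shifts disposable income by +$246 million, so first-round consumption changes by c·ΔTR = 0.71 × (+$246 million) = +$174.66 million.
Expenditure multiplier = 1/(1 − c(1−t)) = 1/(1 − 0.71×0.81) = 1/0.4249 ≈ 2.353.
The transfer multiplier is c × k ≈ 1.671, so ΔY = k × (c·ΔTR) = (+$174.66 million) / 0.4249 ≈ +$411 million.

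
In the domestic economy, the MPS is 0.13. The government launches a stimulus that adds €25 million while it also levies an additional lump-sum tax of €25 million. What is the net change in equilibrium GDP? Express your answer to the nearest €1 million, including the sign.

+€25 million

MPC = 1 − MPS = 1 − 0.13 = 0.87.
Expenditure multiplier = 1/(1 − MPC) = 1/(1 − 0.87) = 1/0.13 ≈ 7.692.
ΔG contributes k·ΔG = (+€25 million) / 0.13 ≈ +€192.3 million.
ΔT of +€25 million changes first-round spending by −c·ΔT = −€21.75 million, contributing k·(−c·ΔT) = (−€21.75 million) / 0.13 ≈ −€167.3 million.
With ΔG = ΔT and no other leakages, the balanced-budget multiplier is 1, so ΔY = ΔG = +€25 million.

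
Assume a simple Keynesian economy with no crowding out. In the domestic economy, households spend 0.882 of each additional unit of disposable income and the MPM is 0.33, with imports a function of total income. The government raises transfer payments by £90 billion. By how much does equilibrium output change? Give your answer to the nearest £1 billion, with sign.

The transfer change shifts disposable income by +£90 billion, so first-round consumption changes by c·ΔTR = 0.882 × (+£90 billion) = +£79.38 billion.
Expenditure multiplier = 1/(1 − c + m) = 1/(1 − 0.882 + 0.33) = 1/0.448 ≈ 2.232.
The transfer multiplier is c × k ≈ 1.969, so ΔY = k × (c·ΔTR) = (+£79.38 billion) / 0.448 ≈ +£177 billion.

+£177 billion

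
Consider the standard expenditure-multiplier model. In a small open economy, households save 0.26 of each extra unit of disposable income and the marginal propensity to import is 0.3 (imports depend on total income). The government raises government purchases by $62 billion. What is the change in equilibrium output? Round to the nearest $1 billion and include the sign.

+$111 billion

MPC = 1 − MPS = 1 − 0.26 = 0.74.
Spending multiplier = 1/(1 − c + m) = 1/(1 − 0.74 + 0.3) = 1/0.56 ≈ 1.786.
ΔY = k × ΔG = (+$62 billion) / 0.56 ≈ +$111 billion.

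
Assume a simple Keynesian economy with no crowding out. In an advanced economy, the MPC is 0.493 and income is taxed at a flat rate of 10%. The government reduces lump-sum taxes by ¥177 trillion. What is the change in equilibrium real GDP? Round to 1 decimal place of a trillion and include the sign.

+¥156.9 trillion

A lump-sum tax change of −¥177 trillion shifts disposable income by +¥177 trillion; first-round consumption changes by −c × ΔT = −0.493 × (−¥177 trillion) = +¥87.261 trillion.
Expenditure multiplier = 1/(1 − c(1−t)) = 1/(1 − 0.493×0.9) = 1/0.5563 ≈ 1.798.
The tax multiplier is −c × k ≈ −0.886, so ΔY = k × (−c·ΔT) = (+¥87.261 trillion) / 0.5563 ≈ +¥156.9 trillion.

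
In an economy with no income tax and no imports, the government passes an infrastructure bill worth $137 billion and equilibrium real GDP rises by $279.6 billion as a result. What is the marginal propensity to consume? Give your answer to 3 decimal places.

Implied spending multiplier k = ΔY/ΔG = 279.6/137 ≈ 2.0409.
Since k = 1/(1 − MPC), MPC = 1 − 1/k = 1 − ΔG/ΔY = 1 − 137/279.6 ≈ 0.510.

0.510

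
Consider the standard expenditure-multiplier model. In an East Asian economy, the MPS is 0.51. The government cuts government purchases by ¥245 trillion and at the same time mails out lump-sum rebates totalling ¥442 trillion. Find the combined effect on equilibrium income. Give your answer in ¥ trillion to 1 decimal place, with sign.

−¥55.7 trillion

MPC = 1 − MPS = 1 − 0.51 = 0.49.
Expenditure multiplier = 1/(1 − MPC) = 1/(1 − 0.49) = 1/0.51 ≈ 1.961.
ΔG contributes k·ΔG = (−¥245 trillion) / 0.51 ≈ −¥480.4 trillion.
ΔT of −¥442 trillion changes first-round spending by −c·ΔT = +¥216.58 trillion, contributing k·(−c·ΔT) = (+¥216.58 trillion) / 0.51 ≈ +¥424.7 trillion.
Net ΔY = k(ΔG − c·ΔT) = (−¥28.42 trillion) / 0.51 ≈ −¥55.7 trillion.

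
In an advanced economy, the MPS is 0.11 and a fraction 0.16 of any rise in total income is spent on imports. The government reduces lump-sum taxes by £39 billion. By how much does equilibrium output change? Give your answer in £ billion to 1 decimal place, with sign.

MPC = 1 − MPS = 1 − 0.11 = 0.89.
A lump-sum tax change of −£39 billion shifts disposable income by +£39 billion; first-round consumption changes by −c × ΔT = −0.89 × (−£39 billion) = +£34.71 billion.
Expenditure multiplier = 1/(1 − c + m) = 1/(1 − 0.89 + 0.16) = 1/0.27 ≈ 3.704.
The tax multiplier is −c × k ≈ −3.296, so ΔY = k × (−c·ΔT) = (+£34.71 billion) / 0.27 ≈ +£128.6 billion.

+£128.6 billion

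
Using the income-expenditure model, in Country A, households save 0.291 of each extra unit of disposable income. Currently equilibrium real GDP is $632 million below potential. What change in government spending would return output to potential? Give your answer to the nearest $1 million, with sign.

MPC = 1 − MPS = 1 − 0.291 = 0.709.
Spending multiplier = 1/(1 − MPC) = 1/(1 − 0.709) = 1/0.291 ≈ 3.436.
Need ΔY = +$632 million, so ΔG = ΔY/k = (+$632 million) × 0.291 ≈ +$184 million.
The government should increase government spending by $184 million.

+$184 million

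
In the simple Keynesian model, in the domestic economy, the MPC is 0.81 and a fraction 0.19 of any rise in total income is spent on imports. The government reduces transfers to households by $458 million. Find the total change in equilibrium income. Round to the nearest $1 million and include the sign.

The transfer change shifts disposable income by −$458 million, so first-round consumption changes by c·ΔTR = 0.81 × (−$458 million) = −$370.98 million.
Expenditure multiplier = 1/(1 − c + m) = 1/(1 − 0.81 + 0.19) = 1/0.38 ≈ 2.632.
The transfer multiplier is c × k ≈ 2.132, so ΔY = k × (c·ΔTR) = (−$370.98 million) / 0.38 ≈ −$976 million.

−$976 million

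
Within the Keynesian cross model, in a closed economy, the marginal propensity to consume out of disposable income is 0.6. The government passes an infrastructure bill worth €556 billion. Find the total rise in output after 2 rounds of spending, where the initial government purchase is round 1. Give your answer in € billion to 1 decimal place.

Round 1 adds ΔG = €556 billion; each later round is MPC = 0.6 times the previous.
After 2 rounds: 556 + 333.6 = ΔG·(1 − c^2)/(1 − c) = 556 × (1 − 0.36)/0.4 = €889.6 billion.

€889.6 billion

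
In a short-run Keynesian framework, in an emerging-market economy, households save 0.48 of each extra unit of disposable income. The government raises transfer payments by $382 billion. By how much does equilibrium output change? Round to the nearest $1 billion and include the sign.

+$414 billion

MPC = 1 − MPS = 1 − 0.48 = 0.52.
The transfer change shifts disposable income by +$382 billion, so first-round consumption changes by c·ΔTR = 0.52 × (+$382 billion) = +$198.64 billion.
Expenditure multiplier = 1/(1 − MPC) = 1/(1 − 0.52) = 1/0.48 ≈ 2.083.
The transfer multiplier is c × k ≈ 1.083, so ΔY = k × (c·ΔTR) = (+$198.64 billion) / 0.48 ≈ +$414 billion.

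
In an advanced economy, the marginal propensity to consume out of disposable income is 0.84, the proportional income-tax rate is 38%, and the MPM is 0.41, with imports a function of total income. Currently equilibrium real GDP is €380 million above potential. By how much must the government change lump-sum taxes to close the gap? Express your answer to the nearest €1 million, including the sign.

Spending multiplier = 1/(1 − c(1−t) + m) = 1/(1 − 0.84×0.62 + 0.41) = 1/0.8892 ≈ 1.125.
Tax multiplier = −c·k = −0.84/0.8892 ≈ −0.945. Need ΔY = −€380 million, so ΔT = ΔY/(−c·k) = −(−€380 million) × 0.8892 / 0.84 ≈ +€402 million.
The government should raise lump-sum taxes by €402 million.

+€402 million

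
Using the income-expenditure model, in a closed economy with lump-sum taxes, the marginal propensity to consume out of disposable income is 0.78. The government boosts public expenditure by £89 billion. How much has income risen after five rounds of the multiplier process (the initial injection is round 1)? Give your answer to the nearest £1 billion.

Round 1 adds ΔG = £89 billion; each later round is MPC = 0.78 times the previous.
After 5 rounds: 89 + 69.42 + 54.1476 + 42.235128 + 32.94339984 = ΔG·(1 − c^5)/(1 − c) = 89 × (1 − 0.2887174368)/0.22 ≈ £288 billion.

£288 billion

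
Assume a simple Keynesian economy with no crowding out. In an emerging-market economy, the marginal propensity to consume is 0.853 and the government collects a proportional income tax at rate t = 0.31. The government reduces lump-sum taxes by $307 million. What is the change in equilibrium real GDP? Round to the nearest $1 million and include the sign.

A lump-sum tax change of −$307 million shifts disposable income by +$307 million; first-round consumption changes by −c × ΔT = −0.853 × (−$307 million) = +$261.871 million.
Expenditure multiplier = 1/(1 − c(1−t)) = 1/(1 − 0.853×0.69) = 1/0.41143 ≈ 2.431.
The tax multiplier is −c × k ≈ −2.073, so ΔY = k × (−c·ΔT) = (+$261.871 million) / 0.41143 ≈ +$636 million.

+$636 million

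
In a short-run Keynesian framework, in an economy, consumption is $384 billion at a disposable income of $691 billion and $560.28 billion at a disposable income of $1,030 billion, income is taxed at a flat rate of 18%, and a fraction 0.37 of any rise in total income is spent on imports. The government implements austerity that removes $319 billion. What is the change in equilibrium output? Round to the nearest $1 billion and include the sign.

MPC = ΔC/ΔYd = (560.28 − 384)/(1,030 − 691) = 176.28/339 = 0.52.
Spending multiplier = 1/(1 − c(1−t) + m) = 1/(1 − 0.52×0.82 + 0.37) = 1/0.9436 ≈ 1.06.
ΔY = k × ΔG = (−$319 billion) / 0.9436 ≈ −$338 billion.

−$338 billion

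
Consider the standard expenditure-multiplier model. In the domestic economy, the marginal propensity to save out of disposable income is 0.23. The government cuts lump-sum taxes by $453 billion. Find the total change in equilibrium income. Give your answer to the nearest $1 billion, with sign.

MPC = 1 − MPS = 1 − 0.23 = 0.77.
A lump-sum tax change of −$453 billion shifts disposable income by +$453 billion; first-round consumption changes by −c × ΔT = −0.77 × (−$453 billion) = +$348.81 billion.
Expenditure multiplier = 1/(1 − MPC) = 1/(1 − 0.77) = 1/0.23 ≈ 4.348.
The tax multiplier is −c × k ≈ −3.348, so ΔY = k × (−c·ΔT) = (+$348.81 billion) / 0.23 ≈ +$1,517 billion.

+$1,517 billion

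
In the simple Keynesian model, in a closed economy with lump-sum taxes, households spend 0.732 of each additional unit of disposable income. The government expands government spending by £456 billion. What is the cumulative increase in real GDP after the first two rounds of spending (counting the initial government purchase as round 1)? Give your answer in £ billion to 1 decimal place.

Round 1 adds ΔG = £456 billion; each later round is MPC = 0.732 times the previous.
After 2 rounds: 456 + 333.792 = ΔG·(1 − c^2)/(1 − c) = 456 × (1 − 0.535824)/0.268 ≈ £789.8 billion.

£789.8 billion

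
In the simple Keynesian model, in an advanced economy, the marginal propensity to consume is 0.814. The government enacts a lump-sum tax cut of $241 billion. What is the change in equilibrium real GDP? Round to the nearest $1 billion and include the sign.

+$1,055 billion

A lump-sum tax change of −$241 billion shifts disposable income by +$241 billion; first-round consumption changes by −c × ΔT = −0.814 × (−$241 billion) = +$196.174 billion.
Expenditure multiplier = 1/(1 − MPC) = 1/(1 − 0.814) = 1/0.186 ≈ 5.376.
The tax multiplier is −c × k ≈ −4.376, so ΔY = k × (−c·ΔT) = (+$196.174 billion) / 0.186 ≈ +$1,055 billion.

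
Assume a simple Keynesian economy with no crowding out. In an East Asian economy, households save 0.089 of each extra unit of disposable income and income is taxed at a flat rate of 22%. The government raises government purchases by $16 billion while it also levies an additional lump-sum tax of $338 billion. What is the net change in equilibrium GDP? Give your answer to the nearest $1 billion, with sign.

−$1,009 billion

MPC = 1 − MPS = 1 − 0.089 = 0.911.
Expenditure multiplier = 1/(1 − c(1−t)) = 1/(1 − 0.911×0.78) = 1/0.28942 ≈ 3.455.
ΔG contributes k·ΔG = (+$16 billion) / 0.28942 ≈ +$55.3 billion.
ΔT of +$338 billion changes first-round spending by −c·ΔT = −$307.918 billion, contributing k·(−c·ΔT) = (−$307.918 billion) / 0.28942 ≈ −$1,063.9 billion.
Net ΔY = k(ΔG − c·ΔT) = (−$291.918 billion) / 0.28942 ≈ −$1,009 billion.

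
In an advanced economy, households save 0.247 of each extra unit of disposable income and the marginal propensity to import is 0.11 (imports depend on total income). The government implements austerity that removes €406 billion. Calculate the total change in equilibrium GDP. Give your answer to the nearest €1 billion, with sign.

−€1,137 billion

MPC = 1 − MPS = 1 − 0.247 = 0.753.
Spending multiplier = 1/(1 − c + m) = 1/(1 − 0.753 + 0.11) = 1/0.357 ≈ 2.801.
ΔY = k × ΔG = (−€406 billion) / 0.357 ≈ −€1,137 billion.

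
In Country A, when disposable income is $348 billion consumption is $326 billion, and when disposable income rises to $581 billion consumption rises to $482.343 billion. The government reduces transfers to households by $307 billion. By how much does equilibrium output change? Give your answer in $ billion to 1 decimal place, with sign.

MPC = ΔC/ΔYd = (482.343 − 326)/(581 − 348) = 156.343/233 = 0.671.
The transfer change shifts disposable income by −$307 billion, so first-round consumption changes by c·ΔTR = 0.671 × (−$307 billion) = −$205.997 billion.
Expenditure multiplier = 1/(1 − MPC) = 1/(1 − 0.671) = 1/0.329 ≈ 3.04.
The transfer multiplier is c × k ≈ 2.04, so ΔY = k × (c·ΔTR) = (−$205.997 billion) / 0.329 ≈ −$626.1 billion.

−$626.1 billion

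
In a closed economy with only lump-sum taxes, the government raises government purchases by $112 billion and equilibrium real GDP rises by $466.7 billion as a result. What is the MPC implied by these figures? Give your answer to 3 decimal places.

Implied spending multiplier k = ΔY/ΔG = 466.7/112 ≈ 4.167.
Since k = 1/(1 − MPC), MPC = 1 − 1/k = 1 − ΔG/ΔY = 1 − 112/466.7 ≈ 0.760.

0.760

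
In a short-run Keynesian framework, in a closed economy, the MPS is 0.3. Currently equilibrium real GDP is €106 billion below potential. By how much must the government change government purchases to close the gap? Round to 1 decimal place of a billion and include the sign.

MPC = 1 − MPS = 1 − 0.3 = 0.7.
Spending multiplier = 1/(1 − MPC) = 1/(1 − 0.7) = 1/0.3 ≈ 3.333.
Need ΔY = +€106 billion, so ΔG = ΔY/k = (+€106 billion) × 0.3 = +€31.8 billion.
The government should increase government purchases by €31.8 billion.

+€31.8 billion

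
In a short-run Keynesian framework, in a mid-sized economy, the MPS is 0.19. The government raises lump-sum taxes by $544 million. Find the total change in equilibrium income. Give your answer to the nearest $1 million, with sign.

MPC = 1 − MPS = 1 − 0.19 = 0.81.
A lump-sum tax change of +$544 million shifts disposable income by −$544 million; first-round consumption changes by −c × ΔT = −0.81 × (+$544 million) = −$440.64 million.
Expenditure multiplier = 1/(1 − MPC) = 1/(1 − 0.81) = 1/0.19 ≈ 5.263.
The tax multiplier is −c × k ≈ −4.263, so ΔY = k × (−c·ΔT) = (−$440.64 million) / 0.19 ≈ −$2,319 million.

−$2,319 million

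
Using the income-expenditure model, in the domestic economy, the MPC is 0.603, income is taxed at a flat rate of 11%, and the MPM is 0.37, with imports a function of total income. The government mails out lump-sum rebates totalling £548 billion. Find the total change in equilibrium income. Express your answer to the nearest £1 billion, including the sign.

A lump-sum tax change of −£548 billion shifts disposable income by +£548 billion; first-round consumption changes by −c × ΔT = −0.603 × (−£548 billion) = +£330.444 billion.
Expenditure multiplier = 1/(1 − c(1−t) + m) = 1/(1 − 0.603×0.89 + 0.37) = 1/0.83333 ≈ 1.2.
The tax multiplier is −c × k ≈ −0.724, so ΔY = k × (−c·ΔT) = (+£330.444 billion) / 0.83333 ≈ +£397 billion.

+£397 billion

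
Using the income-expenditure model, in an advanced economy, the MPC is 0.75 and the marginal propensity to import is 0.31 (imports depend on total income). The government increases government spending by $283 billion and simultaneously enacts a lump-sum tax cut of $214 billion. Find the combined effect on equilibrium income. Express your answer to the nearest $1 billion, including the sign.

+$792 billion

Expenditure multiplier = 1/(1 − c + m) = 1/(1 − 0.75 + 0.31) = 1/0.56 ≈ 1.786.
ΔG contributes k·ΔG = (+$283 billion) / 0.56 ≈ +$505.4 billion.
ΔT of −$214 billion changes first-round spending by −c·ΔT = +$160.5 billion, contributing k·(−c·ΔT) = (+$160.5 billion) / 0.56 ≈ +$286.6 billion.
Net ΔY = k(ΔG − c·ΔT) = (+$443.5 billion) / 0.56 ≈ +$792 billion.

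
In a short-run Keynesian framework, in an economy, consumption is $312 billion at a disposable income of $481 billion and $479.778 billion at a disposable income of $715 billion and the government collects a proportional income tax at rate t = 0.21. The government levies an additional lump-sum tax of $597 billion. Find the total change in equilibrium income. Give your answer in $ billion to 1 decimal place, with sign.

−$987.3 billion

MPC = ΔC/ΔYd = (479.778 − 312)/(715 − 481) = 167.778/234 = 0.717.
A lump-sum tax change of +$597 billion shifts disposable income by −$597 billion; first-round consumption changes by −c × ΔT = −0.717 × (+$597 billion) = −$428.049 billion.
Expenditure multiplier = 1/(1 − c(1−t)) = 1/(1 − 0.717×0.79) = 1/0.43357 ≈ 2.306.
The tax multiplier is −c × k ≈ −1.654, so ΔY = k × (−c·ΔT) = (−$428.049 billion) / 0.43357 ≈ −$987.3 billion.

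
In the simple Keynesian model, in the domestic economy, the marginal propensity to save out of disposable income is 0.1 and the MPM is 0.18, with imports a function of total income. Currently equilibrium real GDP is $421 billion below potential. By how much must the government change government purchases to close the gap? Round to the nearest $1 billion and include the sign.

+$118 billion

MPC = 1 − MPS = 1 − 0.1 = 0.9.
Spending multiplier = 1/(1 − c + m) = 1/(1 − 0.9 + 0.18) = 1/0.28 ≈ 3.571.
Need ΔY = +$421 billion, so ΔG = ΔY/k = (+$421 billion) × 0.28 ≈ +$118 billion.
The government should increase government purchases by $118 billion.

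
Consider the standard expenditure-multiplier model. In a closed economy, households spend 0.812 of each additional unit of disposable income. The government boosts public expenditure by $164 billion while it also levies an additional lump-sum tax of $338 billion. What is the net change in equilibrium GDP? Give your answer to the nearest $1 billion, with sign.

Expenditure multiplier = 1/(1 − MPC) = 1/(1 − 0.812) = 1/0.188 ≈ 5.319.
ΔG contributes k·ΔG = (+$164 billion) / 0.188 ≈ +$872.3 billion.
ΔT of +$338 billion changes first-round spending by −c·ΔT = −$274.456 billion, contributing k·(−c·ΔT) = (−$274.456 billion) / 0.188 ≈ −$1,459.9 billion.
Net ΔY = k(ΔG − c·ΔT) = (−$110.456 billion) / 0.188 ≈ −$588 billion.

−$588 billion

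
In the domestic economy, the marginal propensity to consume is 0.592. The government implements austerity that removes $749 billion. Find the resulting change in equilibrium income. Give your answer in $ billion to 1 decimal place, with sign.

Government-spending multiplier = 1/(1 − MPC) = 1/(1 − 0.592) = 1/0.408 ≈ 2.451.
ΔY = k × ΔG = (−$749 billion) / 0.408 ≈ −$1,835.8 billion.

−$1,835.8 billion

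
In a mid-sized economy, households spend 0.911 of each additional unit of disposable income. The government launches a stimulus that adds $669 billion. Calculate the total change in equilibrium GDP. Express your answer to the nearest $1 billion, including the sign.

+$7,517 billion

Expenditure multiplier = 1/(1 − MPC) = 1/(1 − 0.911) = 1/0.089 ≈ 11.236.
ΔY = k × ΔG = (+$669 billion) / 0.089 ≈ +$7,517 billion.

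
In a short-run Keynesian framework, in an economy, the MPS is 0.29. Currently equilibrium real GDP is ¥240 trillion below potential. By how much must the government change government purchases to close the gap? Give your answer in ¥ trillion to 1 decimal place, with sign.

MPC = 1 − MPS = 1 − 0.29 = 0.71.
Spending multiplier = 1/(1 − MPC) = 1/(1 − 0.71) = 1/0.29 ≈ 3.448.
Need ΔY = +¥240 trillion, so ΔG = ΔY/k = (+¥240 trillion) × 0.29 = +¥69.6 trillion.
The government should increase government purchases by ¥69.6 trillion.

+¥69.6 trillion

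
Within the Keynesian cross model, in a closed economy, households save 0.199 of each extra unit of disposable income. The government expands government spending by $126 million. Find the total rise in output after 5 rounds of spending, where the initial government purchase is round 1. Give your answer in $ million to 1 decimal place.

MPC = 1 − MPS = 1 − 0.199 = 0.801.
Round 1 adds ΔG = $126 million; each later round is MPC = 0.801 times the previous.
After 5 rounds: 126 + 100.926 + 80.841726 + 64.754222526 + 51.868132243326 = ΔG·(1 − c^5)/(1 − c) = 126 × (1 − 0.329733126404001)/0.199 ≈ $424.4 million.

$424.4 million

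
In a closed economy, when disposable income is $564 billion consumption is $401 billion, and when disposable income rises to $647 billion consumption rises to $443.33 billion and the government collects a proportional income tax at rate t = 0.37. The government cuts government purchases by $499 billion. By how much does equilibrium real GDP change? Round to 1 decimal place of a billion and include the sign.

−$735.2 billion

MPC = ΔC/ΔYd = (443.33 − 401)/(647 − 564) = 42.33/83 = 0.51.
Government-spending multiplier = 1/(1 − c(1−t)) = 1/(1 − 0.51×0.63) = 1/0.6787 ≈ 1.473.
ΔY = k × ΔG = (−$499 billion) / 0.6787 ≈ −$735.2 billion.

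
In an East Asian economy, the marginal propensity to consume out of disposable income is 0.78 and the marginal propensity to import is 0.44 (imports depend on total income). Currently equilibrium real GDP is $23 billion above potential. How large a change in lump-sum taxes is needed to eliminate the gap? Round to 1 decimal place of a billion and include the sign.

Spending multiplier = 1/(1 − c + m) = 1/(1 − 0.78 + 0.44) = 1/0.66 ≈ 1.515.
Tax multiplier = −c·k = −0.78/0.66 ≈ −1.182. Need ΔY = −$23 billion, so ΔT = ΔY/(−c·k) = −(−$23 billion) × 0.66 / 0.78 ≈ +$19.5 billion.
The government should raise lump-sum taxes by $19.5 billion.

+$19.5 billion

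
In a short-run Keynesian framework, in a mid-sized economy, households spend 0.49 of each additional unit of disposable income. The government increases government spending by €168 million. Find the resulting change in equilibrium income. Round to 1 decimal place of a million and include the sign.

Government-spending multiplier = 1/(1 − MPC) = 1/(1 − 0.49) = 1/0.51 ≈ 1.961.
ΔY = k × ΔG = (+€168 million) / 0.51 ≈ +€329.4 million.

+€329.4 million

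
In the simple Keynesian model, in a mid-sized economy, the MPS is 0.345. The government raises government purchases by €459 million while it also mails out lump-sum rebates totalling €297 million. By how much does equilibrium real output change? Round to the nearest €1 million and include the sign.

+€1,894 million

MPC = 1 − MPS = 1 − 0.345 = 0.655.
Expenditure multiplier = 1/(1 − MPC) = 1/(1 − 0.655) = 1/0.345 ≈ 2.899.
ΔG contributes k·ΔG = (+€459 million) / 0.345 ≈ +€1,330.4 million.
ΔT of −€297 million changes first-round spending by −c·ΔT = +€194.535 million, contributing k·(−c·ΔT) = (+€194.535 million) / 0.345 ≈ +€563.9 million.
Net ΔY = k(ΔG − c·ΔT) = (+€653.535 million) / 0.345 ≈ +€1,894 million.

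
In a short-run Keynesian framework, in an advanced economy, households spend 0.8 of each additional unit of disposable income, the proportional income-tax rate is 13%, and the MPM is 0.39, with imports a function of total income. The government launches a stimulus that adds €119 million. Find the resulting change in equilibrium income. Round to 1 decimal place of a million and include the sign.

Government-spending multiplier = 1/(1 − c(1−t) + m) = 1/(1 − 0.8×0.87 + 0.39) = 1/0.694 ≈ 1.441.
ΔY = k × ΔG = (+€119 million) / 0.694 ≈ +€171.5 million.

+€171.5 million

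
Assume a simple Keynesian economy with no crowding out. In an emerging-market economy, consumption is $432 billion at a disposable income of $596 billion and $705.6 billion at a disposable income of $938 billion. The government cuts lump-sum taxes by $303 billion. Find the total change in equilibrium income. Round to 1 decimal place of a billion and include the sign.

+$1,212.0 billion

MPC = ΔC/ΔYd = (705.6 − 432)/(938 − 596) = 273.6/342 = 0.8.
A lump-sum tax change of −$303 billion shifts disposable income by +$303 billion; first-round consumption changes by −c × ΔT = −0.8 × (−$303 billion) = +$242.4 billion.
Expenditure multiplier = 1/(1 − MPC) = 1/(1 − 0.8) = 1/0.2 = 5.
The tax multiplier is −c × k = −4, so ΔY = k × (−c·ΔT) = (+$242.4 billion) / 0.2 = +$1,212 billion.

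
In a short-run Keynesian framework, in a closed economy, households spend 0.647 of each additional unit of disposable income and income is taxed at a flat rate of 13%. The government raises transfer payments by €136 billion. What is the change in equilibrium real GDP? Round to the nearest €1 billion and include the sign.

The transfer change shifts disposable income by +€136 billion, so first-round consumption changes by c·ΔTR = 0.647 × (+€136 billion) = +€87.992 billion.
Expenditure multiplier = 1/(1 − c(1−t)) = 1/(1 − 0.647×0.87) = 1/0.43711 ≈ 2.288.
The transfer multiplier is c × k ≈ 1.48, so ΔY = k × (c·ΔTR) = (+€87.992 billion) / 0.43711 ≈ +€201 billion.

+€201 billion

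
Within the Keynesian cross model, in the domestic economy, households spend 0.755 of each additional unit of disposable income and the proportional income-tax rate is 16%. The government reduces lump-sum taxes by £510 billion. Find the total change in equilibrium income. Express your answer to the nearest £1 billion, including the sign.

+£1,053 billion

A lump-sum tax change of −£510 billion shifts disposable income by +£510 billion; first-round consumption changes by −c × ΔT = −0.755 × (−£510 billion) = +£385.05 billion.
Expenditure multiplier = 1/(1 − c(1−t)) = 1/(1 − 0.755×0.84) = 1/0.3658 ≈ 2.734.
The tax multiplier is −c × k ≈ −2.064, so ΔY = k × (−c·ΔT) = (+£385.05 billion) / 0.3658 ≈ +£1,053 billion.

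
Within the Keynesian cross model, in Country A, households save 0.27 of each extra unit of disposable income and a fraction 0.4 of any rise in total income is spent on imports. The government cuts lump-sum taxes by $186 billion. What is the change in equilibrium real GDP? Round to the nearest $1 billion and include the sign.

+$203 billion

MPC = 1 − MPS = 1 − 0.27 = 0.73.
A lump-sum tax change of −$186 billion shifts disposable income by +$186 billion; first-round consumption changes by −c × ΔT = −0.73 × (−$186 billion) = +$135.78 billion.
Expenditure multiplier = 1/(1 − c + m) = 1/(1 − 0.73 + 0.4) = 1/0.67 ≈ 1.493.
The tax multiplier is −c × k ≈ −1.09, so ΔY = k × (−c·ΔT) = (+$135.78 billion) / 0.67 ≈ +$203 billion.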